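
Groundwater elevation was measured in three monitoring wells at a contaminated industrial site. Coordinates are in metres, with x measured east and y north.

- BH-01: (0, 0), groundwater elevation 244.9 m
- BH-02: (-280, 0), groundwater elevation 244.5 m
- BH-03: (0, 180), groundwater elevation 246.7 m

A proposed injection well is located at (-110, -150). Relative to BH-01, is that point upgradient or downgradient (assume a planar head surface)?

∂h/∂x = (244.5 − 244.9) / (-280 − 0) = +0.001429
∂h/∂y = (246.7 − 244.9) / (180 − 0) = +0.010000
Head at (-110, -150) = 244.9 + (+0.001429)·(-110) + (+0.010000)·(-150) = 243.24 m.
That is lower than the 244.9 m at BH-01, so the point is downgradient.

downgradient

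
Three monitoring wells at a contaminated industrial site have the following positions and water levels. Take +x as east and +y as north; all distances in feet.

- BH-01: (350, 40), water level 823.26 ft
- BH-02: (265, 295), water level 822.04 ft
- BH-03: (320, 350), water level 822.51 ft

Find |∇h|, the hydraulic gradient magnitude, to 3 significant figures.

Three-point gradient (reference BH-01): Δ to BH-02 = (-85, 255, -1.22), Δ to BH-03 = (-30, 310, -0.75).
∂h/∂x = +0.009997, ∂h/∂y = -0.001452 (det = -18700).
|∇h| = √(0.009997² + -0.001452²) = 0.0101

0.0101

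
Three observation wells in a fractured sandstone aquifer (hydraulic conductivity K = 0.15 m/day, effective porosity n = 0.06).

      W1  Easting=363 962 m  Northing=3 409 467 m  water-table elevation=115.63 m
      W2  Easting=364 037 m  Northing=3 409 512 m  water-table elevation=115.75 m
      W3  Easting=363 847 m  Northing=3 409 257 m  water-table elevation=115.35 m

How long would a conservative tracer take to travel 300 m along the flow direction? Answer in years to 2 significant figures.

240 years

Differences from W1: to W2 (Δx, Δy, Δh) = (75, 45, +0.12); to W3 = (-115, -210, -0.28).
Determinant of the coordinate differences = 75·(-210) − (-115)·45 = -10575.
∂h/∂x = [(+0.12)·(-210) − (-0.28)·45] / -10575 = +0.001191
∂h/∂y = [75·(-0.28) − (-115)·(+0.12)] / -10575 = +0.0006809
|∇h| = √(0.001191² + 0.0006809²) = 0.001372
Seepage velocity v = K·i/n = 0.15 × 0.001372 / 0.06 = 0.00343 m/day.
t = 300 / 0.00343 = 8.746e+04 days = 239 years.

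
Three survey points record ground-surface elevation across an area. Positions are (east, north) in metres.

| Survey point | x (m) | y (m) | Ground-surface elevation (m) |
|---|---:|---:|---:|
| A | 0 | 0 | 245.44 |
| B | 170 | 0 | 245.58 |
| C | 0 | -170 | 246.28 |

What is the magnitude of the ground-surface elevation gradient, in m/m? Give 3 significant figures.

0.00501 m/m

∂z/∂x = (245.58 − 245.44) / (170 − 0) = +0.0008235
∂z/∂y = (246.28 − 245.44) / (-170 − 0) = -0.004941
|∇f| = √(0.0008235² + -0.004941²) = 0.005009 m/m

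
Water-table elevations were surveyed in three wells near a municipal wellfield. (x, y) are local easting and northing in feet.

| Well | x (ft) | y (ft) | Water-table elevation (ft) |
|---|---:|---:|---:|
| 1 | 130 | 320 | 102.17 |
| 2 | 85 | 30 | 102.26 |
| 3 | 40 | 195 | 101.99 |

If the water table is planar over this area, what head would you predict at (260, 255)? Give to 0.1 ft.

102.6 ft

Taking 1 as reference: 2−1 = (-45, -290, +0.09); 3−1 = (-90, -125, -0.18).
Determinant of the coordinate differences = (-45)·(-125) − (-90)·(-290) = -20475.
∂h/∂x = [(+0.09)·(-125) − (-0.18)·(-290)] / -20475 = +0.003099
∂h/∂y = [(-45)·(-0.18) − (-90)·(+0.09)] / -20475 = -0.0007912
h(260, 255) = 102.17 + (+0.003099)·(130) + (-0.0007912)·(-65) = 102.17 +0.403 +0.051 = 102.624 ft.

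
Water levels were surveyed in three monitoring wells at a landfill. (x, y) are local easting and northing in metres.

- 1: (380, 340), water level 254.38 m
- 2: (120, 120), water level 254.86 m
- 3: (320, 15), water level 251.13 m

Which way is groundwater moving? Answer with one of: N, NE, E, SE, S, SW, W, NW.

SE

Taking 1 as reference: 2−1 = (-260, -220, +0.48); 3−1 = (-60, -325, -3.25).
Solve a·Δx + b·Δy = Δh: det = (-260)·(-325) − (-60)·(-220) = 71300.
∂h/∂x = [(+0.48)·(-325) − (-3.25)·(-220)] / 71300 = -0.01222
∂h/∂y = [(-260)·(-3.25) − (-60)·(+0.48)] / 71300 = +0.01226
Flow = −∇h = (+0.01222 east, -0.01226 north), which points southeast.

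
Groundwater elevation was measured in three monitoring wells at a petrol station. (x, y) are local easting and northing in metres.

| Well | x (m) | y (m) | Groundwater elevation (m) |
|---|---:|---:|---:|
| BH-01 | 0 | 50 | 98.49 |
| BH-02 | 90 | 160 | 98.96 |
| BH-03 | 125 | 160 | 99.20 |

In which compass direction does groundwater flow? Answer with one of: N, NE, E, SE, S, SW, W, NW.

Differences from BH-01: to BH-02 (Δx, Δy, Δh) = (90, 110, +0.47); to BH-03 = (125, 110, +0.71).
Solve a·Δx + b·Δy = Δh: det = 90·110 − 125·110 = -3850.
∂h/∂x = [(+0.47)·110 − (+0.71)·110] / -3850 = +0.006857
∂h/∂y = [90·(+0.71) − 125·(+0.47)] / -3850 = -0.001338
Flow = −∇h = (-0.006857 east, +0.001338 north), which points west.

W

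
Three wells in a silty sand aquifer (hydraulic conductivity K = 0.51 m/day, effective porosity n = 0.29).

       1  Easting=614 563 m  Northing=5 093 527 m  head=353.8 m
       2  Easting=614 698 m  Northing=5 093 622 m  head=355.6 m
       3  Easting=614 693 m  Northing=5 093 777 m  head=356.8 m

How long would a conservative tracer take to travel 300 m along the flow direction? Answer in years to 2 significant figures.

Taking 1 as reference: 2−1 = (135, 95, +1.8); 3−1 = (130, 250, +3.0).
Solve a·Δx + b·Δy = Δh: det = 135·250 − 130·95 = 21400.
∂h/∂x = [(+1.8)·250 − (+3.0)·95] / 21400 = +0.007710
∂h/∂y = [135·(+3.0) − 130·(+1.8)] / 21400 = +0.007991
|∇h| = √(0.007710² + 0.007991²) = 0.0111
Seepage velocity v = K·i/n = 0.51 × 0.0111 / 0.29 = 0.01952 m/day.
t = 300 / 0.01952 = 1.537e+04 days = 42.1 years.

42 years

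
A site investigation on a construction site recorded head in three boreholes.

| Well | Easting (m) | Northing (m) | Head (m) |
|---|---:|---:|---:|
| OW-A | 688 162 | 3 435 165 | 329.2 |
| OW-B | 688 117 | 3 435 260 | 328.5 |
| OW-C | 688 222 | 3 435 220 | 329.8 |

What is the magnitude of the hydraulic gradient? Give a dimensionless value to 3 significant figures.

0.0118

Differences from OW-A: to OW-B (Δx, Δy, Δh) = (-45, 95, -0.7); to OW-C = (60, 55, +0.6).
Determinant of the coordinate differences = (-45)·55 − 60·95 = -8175.
∂h/∂x = [(-0.7)·55 − (+0.6)·95] / -8175 = +0.01168
∂h/∂y = [(-45)·(+0.6) − 60·(-0.7)] / -8175 = -0.001835
|∇h| = √(0.01168² + -0.001835²) = 0.01182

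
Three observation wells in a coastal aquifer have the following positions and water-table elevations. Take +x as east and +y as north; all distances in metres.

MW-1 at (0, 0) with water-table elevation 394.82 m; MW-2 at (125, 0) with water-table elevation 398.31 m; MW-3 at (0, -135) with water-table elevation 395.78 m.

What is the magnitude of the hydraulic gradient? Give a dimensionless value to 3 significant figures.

0.0288

∂h/∂x = (398.31 − 394.82) / (125 − 0) = +0.02792
∂h/∂y = (395.78 − 394.82) / (-135 − 0) = -0.007111
|∇h| = √(0.02792² + -0.007111²) = 0.02881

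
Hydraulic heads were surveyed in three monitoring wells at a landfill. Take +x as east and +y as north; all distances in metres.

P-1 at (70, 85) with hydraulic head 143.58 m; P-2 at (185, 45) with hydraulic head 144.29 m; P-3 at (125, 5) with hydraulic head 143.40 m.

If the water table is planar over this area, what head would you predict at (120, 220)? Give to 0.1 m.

145.2 m

Taking P-1 as reference: P-2−P-1 = (115, -40, +0.71); P-3−P-1 = (55, -80, -0.18).
Solve a·Δx + b·Δy = Δh: det = 115·(-80) − 55·(-40) = -7000.
∂h/∂x = [(+0.71)·(-80) − (-0.18)·(-40)] / -7000 = +0.009143
∂h/∂y = [115·(-0.18) − 55·(+0.71)] / -7000 = +0.008536
h(120, 220) = 143.58 + (+0.009143)·(50) + (+0.008536)·(135) = 143.58 +0.457 +1.152 = 145.189 m.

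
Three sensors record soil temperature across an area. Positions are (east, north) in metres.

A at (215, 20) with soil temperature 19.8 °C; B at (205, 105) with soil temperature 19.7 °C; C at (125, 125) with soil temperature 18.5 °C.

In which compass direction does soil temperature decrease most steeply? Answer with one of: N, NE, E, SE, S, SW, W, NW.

W

Differences from A: to B (Δx, Δy, Δh) = (-10, 85, -0.1); to C = (-90, 105, -1.3).
Determinant of the coordinate differences = (-10)·105 − (-90)·85 = 6600.
∂T/∂x = [(-0.1)·105 − (-1.3)·85] / 6600 = +0.01515
∂T/∂y = [(-10)·(-1.3) − (-90)·(-0.1)] / 6600 = +0.0006061
Steepest decrease is along −∇f = (-0.01515 E, -0.0006061 N) → west.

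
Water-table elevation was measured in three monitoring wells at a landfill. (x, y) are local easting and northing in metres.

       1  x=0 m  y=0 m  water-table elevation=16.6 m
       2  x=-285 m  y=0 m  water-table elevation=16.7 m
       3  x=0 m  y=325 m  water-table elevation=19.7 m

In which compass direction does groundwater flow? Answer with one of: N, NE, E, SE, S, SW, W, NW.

S

∂h/∂x = (16.7 − 16.6) / (-285 − 0) = -0.0003509
∂h/∂y = (19.7 − 16.6) / (325 − 0) = +0.009538
Flow = −∇h = (+0.0003509 east, -0.009538 north), which points south.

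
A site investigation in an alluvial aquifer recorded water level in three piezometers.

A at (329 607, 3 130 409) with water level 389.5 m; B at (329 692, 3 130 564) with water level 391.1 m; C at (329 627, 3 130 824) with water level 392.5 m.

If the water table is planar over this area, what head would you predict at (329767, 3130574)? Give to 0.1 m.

391.6 m

With h = a·x + b·y + c and A as origin, the differences give:
  85·a + 155·b = +1.6
  20·a + 415·b = +3.0
Eliminate b (×415 and ×155, subtract): 32175·a = 199.00 → a = ∂h/∂x = +0.006185
Back-substitute: b = ∂h/∂y = +0.006931.
h(329767, 3130574) = 389.5 + (+0.006185)·(160) + (+0.006931)·(165) = 389.5 +0.990 +1.144 = 391.633 m.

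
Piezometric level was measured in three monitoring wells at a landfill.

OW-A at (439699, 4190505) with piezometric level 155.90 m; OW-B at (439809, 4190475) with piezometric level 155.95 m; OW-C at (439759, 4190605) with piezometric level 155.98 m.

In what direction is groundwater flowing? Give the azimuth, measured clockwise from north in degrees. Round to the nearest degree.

232°

With h = a·x + b·y + c and OW-A as origin, the differences give:
  110·a + (-30)·b = +0.05
  60·a + 100·b = +0.08
Eliminate b (×100 and ×(-30), subtract): 12800·a = 7.400 → a = ∂h/∂x = +0.0005781
Back-substitute: b = ∂h/∂y = +0.0004531.
Flow direction (−∇h) has components (-0.0005781 E, -0.0004531 N).
Azimuth = atan2(E, N) = atan2(-0.0005781, -0.0004531) = 231.9° ≈ 232°.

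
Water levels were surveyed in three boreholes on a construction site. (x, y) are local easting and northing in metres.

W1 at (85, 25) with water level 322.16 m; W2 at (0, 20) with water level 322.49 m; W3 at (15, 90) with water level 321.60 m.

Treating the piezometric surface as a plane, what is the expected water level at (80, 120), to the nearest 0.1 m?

Taking W1 as reference: W2−W1 = (-85, -5, +0.33); W3−W1 = (-70, 65, -0.56).
Solve a·Δx + b·Δy = Δh: det = (-85)·65 − (-70)·(-5) = -5875.
∂h/∂x = [(+0.33)·65 − (-0.56)·(-5)] / -5875 = -0.003174
∂h/∂y = [(-85)·(-0.56) − (-70)·(+0.33)] / -5875 = -0.01203
h(80, 120) = 322.16 + (-0.003174)·(-5) + (-0.01203)·(95) = 322.16 +0.016 -1.143 = 321.033 m.

321.0 m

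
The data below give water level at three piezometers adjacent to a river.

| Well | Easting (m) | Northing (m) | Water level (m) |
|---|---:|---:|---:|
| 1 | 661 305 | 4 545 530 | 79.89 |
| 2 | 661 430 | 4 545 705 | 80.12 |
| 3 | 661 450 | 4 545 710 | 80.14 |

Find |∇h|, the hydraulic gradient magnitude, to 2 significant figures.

0.0011

Differences from 1: to 2 (Δx, Δy, Δh) = (125, 175, +0.23); to 3 = (145, 180, +0.25).
Solve a·Δx + b·Δy = Δh: det = 125·180 − 145·175 = -2875.
∂h/∂x = [(+0.23)·180 − (+0.25)·175] / -2875 = +0.0008174
∂h/∂y = [125·(+0.25) − 145·(+0.23)] / -2875 = +0.0007304
|∇h| = √(0.0008174² + 0.0007304²) = 0.001096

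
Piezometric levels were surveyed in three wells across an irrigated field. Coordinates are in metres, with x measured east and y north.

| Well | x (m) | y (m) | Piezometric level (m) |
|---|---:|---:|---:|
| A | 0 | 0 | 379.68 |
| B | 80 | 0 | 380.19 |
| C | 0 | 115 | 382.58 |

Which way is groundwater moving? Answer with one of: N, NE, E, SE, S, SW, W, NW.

∂h/∂x = (380.19 − 379.68) / (80 − 0) = +0.006375
∂h/∂y = (382.58 − 379.68) / (115 − 0) = +0.02522
Flow = −∇h = (-0.006375 east, -0.02522 north), which points south.

S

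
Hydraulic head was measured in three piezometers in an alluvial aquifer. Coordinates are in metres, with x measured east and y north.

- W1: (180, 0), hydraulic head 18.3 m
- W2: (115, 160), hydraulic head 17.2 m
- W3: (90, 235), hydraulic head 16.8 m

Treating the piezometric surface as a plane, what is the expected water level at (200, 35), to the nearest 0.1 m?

With h = a·x + b·y + c and W1 as origin, the differences give:
  (-65)·a + 160·b = -1.1
  (-90)·a + 235·b = -1.5
Eliminate b (×235 and ×160, subtract): -875·a = -18.50 → a = ∂h/∂x = +0.02114
Back-substitute: b = ∂h/∂y = +0.001714.
h(200, 35) = 18.3 + (+0.02114)·(20) + (+0.001714)·(35) = 18.3 +0.423 +0.060 = 18.783 m.

18.8 m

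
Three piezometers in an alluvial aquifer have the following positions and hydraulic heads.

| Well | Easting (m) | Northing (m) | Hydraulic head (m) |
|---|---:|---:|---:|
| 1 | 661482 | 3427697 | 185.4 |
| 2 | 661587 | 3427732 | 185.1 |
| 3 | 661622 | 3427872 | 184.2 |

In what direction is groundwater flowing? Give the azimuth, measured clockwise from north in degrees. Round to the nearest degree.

With h = a·x + b·y + c and 1 as origin, the differences give:
  105·a + 35·b = -0.3
  140·a + 175·b = -1.2
Eliminate b (×175 and ×35, subtract): 13475·a = -10.50 → a = ∂h/∂x = -0.0007792
Back-substitute: b = ∂h/∂y = -0.006234.
Flow direction (−∇h) has components (+0.0007792 E, +0.006234 N).
Azimuth = atan2(E, N) = atan2(+0.0007792, +0.006234) = 7.1° ≈ 007°.

007°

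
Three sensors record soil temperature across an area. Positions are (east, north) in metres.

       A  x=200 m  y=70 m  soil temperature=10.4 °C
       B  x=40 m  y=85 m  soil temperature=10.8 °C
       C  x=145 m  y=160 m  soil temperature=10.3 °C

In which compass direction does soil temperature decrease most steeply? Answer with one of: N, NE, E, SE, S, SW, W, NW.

NE

Taking A as reference: B−A = (-160, 15, +0.4); C−A = (-55, 90, -0.1).
Determinant of the coordinate differences = (-160)·90 − (-55)·15 = -13575.
∂T/∂x = [(+0.4)·90 − (-0.1)·15] / -13575 = -0.002762
∂T/∂y = [(-160)·(-0.1) − (-55)·(+0.4)] / -13575 = -0.002799
Steepest decrease is along −∇f = (+0.002762 E, +0.002799 N) → northeast.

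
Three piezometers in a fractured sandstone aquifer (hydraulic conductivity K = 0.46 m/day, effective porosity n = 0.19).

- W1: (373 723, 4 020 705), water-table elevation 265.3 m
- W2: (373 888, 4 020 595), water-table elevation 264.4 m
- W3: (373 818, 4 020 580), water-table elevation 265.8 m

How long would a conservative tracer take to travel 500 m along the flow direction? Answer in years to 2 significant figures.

With h = a·x + b·y + c and W1 as origin, the differences give:
  165·a + (-110)·b = -0.9
  95·a + (-125)·b = +0.5
Eliminate b (×(-125) and ×(-110), subtract): -10175·a = 167.50 → a = ∂h/∂x = -0.01646
Back-substitute: b = ∂h/∂y = -0.01651.
|∇h| = √(-0.01646² + -0.01651²) = 0.02331
Seepage velocity v = K·i/n = 0.46 × 0.02331 / 0.19 = 0.05643 m/day.
t = 500 / 0.05643 = 8861 days = 24.3 years.

24 years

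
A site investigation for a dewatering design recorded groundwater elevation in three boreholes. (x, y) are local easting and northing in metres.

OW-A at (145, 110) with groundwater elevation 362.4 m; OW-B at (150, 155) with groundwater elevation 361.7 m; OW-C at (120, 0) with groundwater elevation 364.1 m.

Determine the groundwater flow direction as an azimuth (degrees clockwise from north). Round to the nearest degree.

357°

With h = a·x + b·y + c and OW-A as origin, the differences give:
  5·a + 45·b = -0.7
  (-25)·a + (-110)·b = +1.7
Eliminate b (×(-110) and ×45, subtract): 575·a = 0.50 → a = ∂h/∂x = +0.0008696
Back-substitute: b = ∂h/∂y = -0.01565.
Flow direction (−∇h) has components (-0.0008696 E, +0.01565 N).
Azimuth = atan2(E, N) = atan2(-0.0008696, +0.01565) = 356.8° ≈ 357°.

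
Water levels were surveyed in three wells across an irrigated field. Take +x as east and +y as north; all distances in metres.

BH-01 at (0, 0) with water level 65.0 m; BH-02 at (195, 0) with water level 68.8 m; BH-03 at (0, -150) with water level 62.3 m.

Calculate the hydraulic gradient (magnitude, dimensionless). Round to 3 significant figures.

0.0265

∂h/∂x = (68.8 − 65.0) / (195 − 0) = +0.01949
∂h/∂y = (62.3 − 65.0) / (-150 − 0) = +0.01800
|∇h| = √(0.01949² + 0.01800²) = 0.02653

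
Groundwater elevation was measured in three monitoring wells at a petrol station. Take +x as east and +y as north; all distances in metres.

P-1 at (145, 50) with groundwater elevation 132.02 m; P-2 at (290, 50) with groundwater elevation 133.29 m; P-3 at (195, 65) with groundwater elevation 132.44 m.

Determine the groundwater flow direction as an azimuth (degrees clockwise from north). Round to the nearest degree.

Three-point gradient (reference P-1): Δ to P-2 = (145, 0, +1.27), Δ to P-3 = (50, 15, +0.42).
∂h/∂x = +0.008759, ∂h/∂y = -0.001195 (det = 2175).
Flow direction (−∇h) has components (-0.008759 E, +0.001195 N).
Azimuth = atan2(E, N) = atan2(-0.008759, +0.001195) = 277.8° ≈ 278°.

278°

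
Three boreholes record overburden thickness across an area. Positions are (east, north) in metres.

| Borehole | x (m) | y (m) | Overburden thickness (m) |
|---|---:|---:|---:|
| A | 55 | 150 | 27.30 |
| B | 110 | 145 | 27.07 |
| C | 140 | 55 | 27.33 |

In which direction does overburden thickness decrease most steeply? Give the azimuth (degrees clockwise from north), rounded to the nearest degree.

046°

With d = a·x + b·y + c and A as origin, the differences give:
  55·a + (-5)·b = -0.23
  85·a + (-95)·b = +0.03
Eliminate b (×(-95) and ×(-5), subtract): -4800·a = 22.000 → a = ∂d/∂x = -0.004583
Back-substitute: b = ∂d/∂y = -0.004417.
Steepest decrease is along −∇f: components (+0.004583 E, +0.004417 N).
Azimuth = atan2(+0.004583, +0.004417) = 46.1° ≈ 046°.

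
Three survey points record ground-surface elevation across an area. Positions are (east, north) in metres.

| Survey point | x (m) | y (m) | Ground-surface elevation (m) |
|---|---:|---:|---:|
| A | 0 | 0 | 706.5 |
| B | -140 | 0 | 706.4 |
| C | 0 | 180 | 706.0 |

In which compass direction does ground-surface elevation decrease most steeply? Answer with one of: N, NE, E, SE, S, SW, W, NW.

∂z/∂x = (706.4 − 706.5) / (-140 − 0) = +0.0007143
∂z/∂y = (706.0 − 706.5) / (180 − 0) = -0.002778
Steepest decrease is along −∇f = (-0.0007143 E, +0.002778 N) → north.

N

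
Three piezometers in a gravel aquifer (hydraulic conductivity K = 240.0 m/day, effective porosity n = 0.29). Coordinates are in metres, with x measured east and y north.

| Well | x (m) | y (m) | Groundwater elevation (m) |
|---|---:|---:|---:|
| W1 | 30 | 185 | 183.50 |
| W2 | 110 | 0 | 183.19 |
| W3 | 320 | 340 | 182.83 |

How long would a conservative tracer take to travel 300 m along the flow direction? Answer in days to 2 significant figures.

Taking W1 as reference: W2−W1 = (80, -185, -0.31); W3−W1 = (290, 155, -0.67).
Solve a·Δx + b·Δy = Δh: det = 80·155 − 290·(-185) = 66050.
∂h/∂x = [(-0.31)·155 − (-0.67)·(-185)] / 66050 = -0.002604
∂h/∂y = [80·(-0.67) − 290·(-0.31)] / 66050 = +0.0005496
|∇h| = √(-0.002604² + 0.0005496²) = 0.002661
Seepage velocity v = K·i/n = 240.0 × 0.002661 / 0.29 = 2.202 m/day.
t = 300 / 2.202 = 136.2 days.

140 days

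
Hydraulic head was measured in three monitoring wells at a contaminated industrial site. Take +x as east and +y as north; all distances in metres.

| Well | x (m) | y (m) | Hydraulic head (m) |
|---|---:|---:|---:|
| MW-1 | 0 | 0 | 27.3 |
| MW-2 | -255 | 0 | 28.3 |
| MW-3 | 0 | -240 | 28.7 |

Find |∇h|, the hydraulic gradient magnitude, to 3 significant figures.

∂h/∂x = (28.3 − 27.3) / (-255 − 0) = -0.003922
∂h/∂y = (28.7 − 27.3) / (-240 − 0) = -0.005833
|∇h| = √(-0.003922² + -0.005833²) = 0.007029

0.00703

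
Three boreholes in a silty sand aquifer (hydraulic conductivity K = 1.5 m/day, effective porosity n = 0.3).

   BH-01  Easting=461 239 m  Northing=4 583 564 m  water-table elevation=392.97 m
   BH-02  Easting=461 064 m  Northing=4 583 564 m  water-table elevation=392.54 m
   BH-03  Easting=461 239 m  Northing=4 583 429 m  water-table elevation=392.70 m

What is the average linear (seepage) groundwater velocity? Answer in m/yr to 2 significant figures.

5.8 m/yr

∂h/∂x = (392.54 − 392.97) / (461064 − 461239) = +0.002457
∂h/∂y = (392.70 − 392.97) / (4583429 − 4583564) = +0.002000
|∇h| = √(0.002457² + 0.002000²) = 0.003168
Seepage velocity v = K·i/n = 1.5 × 0.003168 / 0.3 = 0.01584 m/day = 5.786 m/yr.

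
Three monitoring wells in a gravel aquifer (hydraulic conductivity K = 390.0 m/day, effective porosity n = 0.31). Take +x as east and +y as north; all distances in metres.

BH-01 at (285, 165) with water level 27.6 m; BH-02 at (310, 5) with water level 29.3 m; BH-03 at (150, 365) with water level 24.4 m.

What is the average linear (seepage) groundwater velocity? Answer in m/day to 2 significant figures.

Differences from BH-01: to BH-02 (Δx, Δy, Δh) = (25, -160, +1.7); to BH-03 = (-135, 200, -3.2).
Determinant of the coordinate differences = 25·200 − (-135)·(-160) = -16600.
∂h/∂x = [(+1.7)·200 − (-3.2)·(-160)] / -16600 = +0.01036
∂h/∂y = [25·(-3.2) − (-135)·(+1.7)] / -16600 = -0.009006
|∇h| = √(0.01036² + -0.009006²) = 0.01373
Seepage velocity v = K·i/n = 390.0 × 0.01373 / 0.31 = 17.27 m/day.

17 m/day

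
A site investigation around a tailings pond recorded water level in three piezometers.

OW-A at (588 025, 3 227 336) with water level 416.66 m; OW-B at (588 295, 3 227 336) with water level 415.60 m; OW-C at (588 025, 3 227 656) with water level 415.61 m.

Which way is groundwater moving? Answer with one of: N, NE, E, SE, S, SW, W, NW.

NE

∂h/∂x = (415.60 − 416.66) / (588295 − 588025) = -0.003926
∂h/∂y = (415.61 − 416.66) / (3227656 − 3227336) = -0.003281
Flow = −∇h = (+0.003926 east, +0.003281 north), which points northeast.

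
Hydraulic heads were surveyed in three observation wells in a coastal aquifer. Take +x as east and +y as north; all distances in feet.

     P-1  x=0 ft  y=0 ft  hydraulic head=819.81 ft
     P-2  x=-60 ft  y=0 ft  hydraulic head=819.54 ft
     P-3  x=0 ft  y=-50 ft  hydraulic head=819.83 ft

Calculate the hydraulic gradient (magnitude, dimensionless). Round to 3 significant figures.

0.00452

∂h/∂x = (819.54 − 819.81) / (-60 − 0) = +0.004500
∂h/∂y = (819.83 − 819.81) / (-50 − 0) = -0.0004000
|∇h| = √(0.004500² + -0.0004000²) = 0.004518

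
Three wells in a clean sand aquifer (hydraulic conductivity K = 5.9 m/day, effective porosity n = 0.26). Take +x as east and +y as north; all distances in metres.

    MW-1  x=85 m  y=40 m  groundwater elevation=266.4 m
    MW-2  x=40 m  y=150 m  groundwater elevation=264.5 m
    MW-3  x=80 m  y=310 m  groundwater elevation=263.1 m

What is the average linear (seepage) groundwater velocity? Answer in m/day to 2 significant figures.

Differences from MW-1: to MW-2 (Δx, Δy, Δh) = (-45, 110, -1.9); to MW-3 = (-5, 270, -3.3).
Solve a·Δx + b·Δy = Δh: det = (-45)·270 − (-5)·110 = -11600.
∂h/∂x = [(-1.9)·270 − (-3.3)·110] / -11600 = +0.01293
∂h/∂y = [(-45)·(-3.3) − (-5)·(-1.9)] / -11600 = -0.01198
|∇h| = √(0.01293² + -0.01198²) = 0.01763
Seepage velocity v = K·i/n = 5.9 × 0.01763 / 0.26 = 0.4001 m/day.

0.40 m/day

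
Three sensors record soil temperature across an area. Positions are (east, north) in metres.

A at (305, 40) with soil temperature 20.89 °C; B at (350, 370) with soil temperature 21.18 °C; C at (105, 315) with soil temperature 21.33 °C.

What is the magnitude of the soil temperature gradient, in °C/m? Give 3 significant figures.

Three-point gradient (reference A): Δ to B = (45, 330, +0.29), Δ to C = (-200, 275, +0.44).
∂T/∂x = -0.0008351, ∂T/∂y = +0.0009927 (det = 78375).
|∇f| = √(-0.0008351² + 0.0009927²) = 0.001297 °C/m

0.00130 °C/m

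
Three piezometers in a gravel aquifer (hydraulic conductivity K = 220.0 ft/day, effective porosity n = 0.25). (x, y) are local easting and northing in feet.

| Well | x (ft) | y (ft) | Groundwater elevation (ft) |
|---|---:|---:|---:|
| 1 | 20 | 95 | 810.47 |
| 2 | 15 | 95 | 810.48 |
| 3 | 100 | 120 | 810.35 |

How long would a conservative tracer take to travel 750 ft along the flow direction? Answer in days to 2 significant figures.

Taking 1 as reference: 2−1 = (-5, 0, +0.01); 3−1 = (80, 25, -0.12).
Determinant of the coordinate differences = (-5)·25 − 80·0 = -125.
∂h/∂x = [(+0.01)·25 − (-0.12)·0] / -125 = -0.002000
∂h/∂y = [(-5)·(-0.12) − 80·(+0.01)] / -125 = +0.001600
|∇h| = √(-0.002000² + 0.001600²) = 0.002561
Seepage velocity v = K·i/n = 220.0 × 0.002561 / 0.25 = 2.254 ft/day.
t = 750 / 2.254 = 332.7 days.

330 days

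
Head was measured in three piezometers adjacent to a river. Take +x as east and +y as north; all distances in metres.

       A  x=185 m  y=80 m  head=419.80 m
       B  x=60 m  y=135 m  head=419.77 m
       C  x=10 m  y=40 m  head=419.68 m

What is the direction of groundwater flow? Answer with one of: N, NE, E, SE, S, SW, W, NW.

SW

Three-point gradient (reference A): Δ to B = (-125, 55, -0.03), Δ to C = (-175, -40, -0.12).
∂h/∂x = +0.0005333, ∂h/∂y = +0.0006667 (det = 14625).
Flow = −∇h = (-0.0005333 east, -0.0006667 north), which points southwest.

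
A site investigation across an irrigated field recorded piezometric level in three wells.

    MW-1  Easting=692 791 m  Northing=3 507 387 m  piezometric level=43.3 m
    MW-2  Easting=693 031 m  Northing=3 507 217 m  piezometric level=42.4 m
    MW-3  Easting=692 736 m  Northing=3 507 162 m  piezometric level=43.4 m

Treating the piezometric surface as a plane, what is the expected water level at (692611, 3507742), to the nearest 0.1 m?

Taking MW-1 as reference: MW-2−MW-1 = (240, -170, -0.9); MW-3−MW-1 = (-55, -225, +0.1).
Solve a·Δx + b·Δy = Δh: det = 240·(-225) − (-55)·(-170) = -63350.
∂h/∂x = [(-0.9)·(-225) − (+0.1)·(-170)] / -63350 = -0.003465
∂h/∂y = [240·(+0.1) − (-55)·(-0.9)] / -63350 = +0.0004025
h(692611, 3507742) = 43.3 + (-0.003465)·(-180) + (+0.0004025)·(355) = 43.3 +0.624 +0.143 = 44.067 m.

44.1 m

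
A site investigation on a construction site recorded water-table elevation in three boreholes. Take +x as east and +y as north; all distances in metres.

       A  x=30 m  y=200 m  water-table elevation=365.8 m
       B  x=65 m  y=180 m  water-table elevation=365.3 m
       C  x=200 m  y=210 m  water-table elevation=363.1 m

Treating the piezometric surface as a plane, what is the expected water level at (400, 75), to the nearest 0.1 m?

360.3 m

Taking A as reference: B−A = (35, -20, -0.5); C−A = (170, 10, -2.7).
Solve a·Δx + b·Δy = Δh: det = 35·10 − 170·(-20) = 3750.
∂h/∂x = [(-0.5)·10 − (-2.7)·(-20)] / 3750 = -0.01573
∂h/∂y = [35·(-2.7) − 170·(-0.5)] / 3750 = -0.002533
h(400, 75) = 365.8 + (-0.01573)·(370) + (-0.002533)·(-125) = 365.8 -5.821 +0.317 = 360.295 m.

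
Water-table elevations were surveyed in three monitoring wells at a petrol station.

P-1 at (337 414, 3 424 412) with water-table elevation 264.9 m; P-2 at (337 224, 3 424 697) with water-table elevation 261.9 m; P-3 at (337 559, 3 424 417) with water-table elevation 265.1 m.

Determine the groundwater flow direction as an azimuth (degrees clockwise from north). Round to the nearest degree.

350°

With h = a·x + b·y + c and P-1 as origin, the differences give:
  (-190)·a + 285·b = -3.0
  145·a + 5·b = +0.2
Eliminate b (×5 and ×285, subtract): -42275·a = -72.00 → a = ∂h/∂x = +0.001703
Back-substitute: b = ∂h/∂y = -0.009391.
Flow direction (−∇h) has components (-0.001703 E, +0.009391 N).
Azimuth = atan2(E, N) = atan2(-0.001703, +0.009391) = 349.7° ≈ 350°.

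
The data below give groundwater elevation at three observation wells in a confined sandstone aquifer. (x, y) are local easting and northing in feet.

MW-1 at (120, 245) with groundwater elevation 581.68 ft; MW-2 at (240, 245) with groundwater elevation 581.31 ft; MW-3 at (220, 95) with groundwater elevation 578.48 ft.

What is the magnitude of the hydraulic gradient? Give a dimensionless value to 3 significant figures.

0.0195

Taking MW-1 as reference: MW-2−MW-1 = (120, 0, -0.37); MW-3−MW-1 = (100, -150, -3.20).
Solve a·Δx + b·Δy = Δh: det = 120·(-150) − 100·0 = -18000.
∂h/∂x = [(-0.37)·(-150) − (-3.20)·0] / -18000 = -0.003083
∂h/∂y = [120·(-3.20) − 100·(-0.37)] / -18000 = +0.01928
|∇h| = √(-0.003083² + 0.01928²) = 0.01952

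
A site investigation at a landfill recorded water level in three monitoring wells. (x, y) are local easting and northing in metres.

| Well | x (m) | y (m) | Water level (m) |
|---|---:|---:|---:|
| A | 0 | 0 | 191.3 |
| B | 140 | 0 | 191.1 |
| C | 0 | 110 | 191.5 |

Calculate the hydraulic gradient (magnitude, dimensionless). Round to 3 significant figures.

0.00231

∂h/∂x = (191.1 − 191.3) / (140 − 0) = -0.001429
∂h/∂y = (191.5 − 191.3) / (110 − 0) = +0.001818
|∇h| = √(-0.001429² + 0.001818²) = 0.002312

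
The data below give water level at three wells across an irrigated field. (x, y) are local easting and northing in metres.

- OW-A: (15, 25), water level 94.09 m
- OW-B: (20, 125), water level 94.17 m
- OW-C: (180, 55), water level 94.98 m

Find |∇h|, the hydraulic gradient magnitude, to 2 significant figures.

Differences from OW-A: to OW-B (Δx, Δy, Δh) = (5, 100, +0.08); to OW-C = (165, 30, +0.89).
Determinant of the coordinate differences = 5·30 − 165·100 = -16350.
∂h/∂x = [(+0.08)·30 − (+0.89)·100] / -16350 = +0.005297
∂h/∂y = [5·(+0.89) − 165·(+0.08)] / -16350 = +0.0005352
|∇h| = √(0.005297² + 0.0005352²) = 0.005324

0.0053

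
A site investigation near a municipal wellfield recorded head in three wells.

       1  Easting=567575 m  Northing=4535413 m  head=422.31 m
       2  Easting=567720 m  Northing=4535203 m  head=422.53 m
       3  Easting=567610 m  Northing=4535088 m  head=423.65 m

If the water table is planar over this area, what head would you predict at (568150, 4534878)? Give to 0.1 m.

421.8 m

With h = a·x + b·y + c and 1 as origin, the differences give:
  145·a + (-210)·b = +0.22
  35·a + (-325)·b = +1.34
Eliminate b (×(-325) and ×(-210), subtract): -39775·a = 209.900 → a = ∂h/∂x = -0.005277
Back-substitute: b = ∂h/∂y = -0.004691.
h(568150, 4534878) = 422.31 + (-0.005277)·(575) + (-0.004691)·(-535) = 422.31 -3.034 +2.510 = 421.786 m.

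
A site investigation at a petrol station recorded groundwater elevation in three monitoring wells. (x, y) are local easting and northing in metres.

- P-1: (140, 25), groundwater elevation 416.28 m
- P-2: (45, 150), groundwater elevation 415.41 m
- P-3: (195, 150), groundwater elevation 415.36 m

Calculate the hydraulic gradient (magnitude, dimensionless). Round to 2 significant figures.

0.0072

With h = a·x + b·y + c and P-1 as origin, the differences give:
  (-95)·a + 125·b = -0.87
  55·a + 125·b = -0.92
Eliminate b (×125 and ×125, subtract): -18750·a = 6.250 → a = ∂h/∂x = -0.0003333
Back-substitute: b = ∂h/∂y = -0.007213.
|∇h| = √(-0.0003333² + -0.007213²) = 0.007221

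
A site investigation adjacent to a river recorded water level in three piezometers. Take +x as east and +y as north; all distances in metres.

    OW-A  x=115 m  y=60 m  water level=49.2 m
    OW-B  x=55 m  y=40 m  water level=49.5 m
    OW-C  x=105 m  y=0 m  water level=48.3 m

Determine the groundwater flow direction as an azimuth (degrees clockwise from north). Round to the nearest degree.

148°

With h = a·x + b·y + c and OW-A as origin, the differences give:
  (-60)·a + (-20)·b = +0.3
  (-10)·a + (-60)·b = -0.9
Eliminate b (×(-60) and ×(-20), subtract): 3400·a = -36.00 → a = ∂h/∂x = -0.01059
Back-substitute: b = ∂h/∂y = +0.01676.
Flow direction (−∇h) has components (+0.01059 E, -0.01676 N).
Azimuth = atan2(E, N) = atan2(+0.01059, -0.01676) = 147.7° ≈ 148°.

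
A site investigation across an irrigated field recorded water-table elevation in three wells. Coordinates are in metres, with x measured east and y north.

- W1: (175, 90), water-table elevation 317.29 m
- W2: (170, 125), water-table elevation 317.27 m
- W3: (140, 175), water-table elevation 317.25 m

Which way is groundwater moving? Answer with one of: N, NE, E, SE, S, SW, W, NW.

NE

Differences from W1: to W2 (Δx, Δy, Δh) = (-5, 35, -0.02); to W3 = (-35, 85, -0.04).
Determinant of the coordinate differences = (-5)·85 − (-35)·35 = 800.
∂h/∂x = [(-0.02)·85 − (-0.04)·35] / 800 = -0.0003750
∂h/∂y = [(-5)·(-0.04) − (-35)·(-0.02)] / 800 = -0.0006250
Flow = −∇h = (+0.0003750 east, +0.0006250 north), which points northeast.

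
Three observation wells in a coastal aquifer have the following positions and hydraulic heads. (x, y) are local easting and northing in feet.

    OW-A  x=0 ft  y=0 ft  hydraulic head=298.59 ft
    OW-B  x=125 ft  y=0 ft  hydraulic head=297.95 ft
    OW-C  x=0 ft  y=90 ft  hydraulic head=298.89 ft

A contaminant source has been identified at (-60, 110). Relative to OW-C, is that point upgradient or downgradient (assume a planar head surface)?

∂h/∂x = (297.95 − 298.59) / (125 − 0) = -0.005120
∂h/∂y = (298.89 − 298.59) / (90 − 0) = +0.003333
Head at (-60, 110) = 298.59 + (-0.005120)·(-60) + (+0.003333)·(110) = 299.26 ft.
That is higher than the 298.89 ft at OW-C, so the point is upgradient.

upgradient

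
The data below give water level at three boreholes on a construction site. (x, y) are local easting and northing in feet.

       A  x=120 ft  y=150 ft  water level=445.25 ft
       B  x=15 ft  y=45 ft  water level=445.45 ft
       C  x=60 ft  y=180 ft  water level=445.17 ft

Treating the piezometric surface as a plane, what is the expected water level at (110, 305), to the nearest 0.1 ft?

444.9 ft

Taking A as reference: B−A = (-105, -105, +0.20); C−A = (-60, 30, -0.08).
Determinant of the coordinate differences = (-105)·30 − (-60)·(-105) = -9450.
∂h/∂x = [(+0.20)·30 − (-0.08)·(-105)] / -9450 = +0.0002540
∂h/∂y = [(-105)·(-0.08) − (-60)·(+0.20)] / -9450 = -0.002159
h(110, 305) = 445.25 + (+0.0002540)·(-10) + (-0.002159)·(155) = 445.25 -0.003 -0.335 = 444.913 ft.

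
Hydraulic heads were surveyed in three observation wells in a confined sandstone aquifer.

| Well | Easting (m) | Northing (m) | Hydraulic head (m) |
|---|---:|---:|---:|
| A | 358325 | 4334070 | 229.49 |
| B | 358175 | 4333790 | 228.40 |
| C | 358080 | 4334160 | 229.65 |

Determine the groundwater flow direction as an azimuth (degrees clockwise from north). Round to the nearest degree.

Taking A as reference: B−A = (-150, -280, -1.09); C−A = (-245, 90, +0.16).
Solve a·Δx + b·Δy = Δh: det = (-150)·90 − (-245)·(-280) = -82100.
∂h/∂x = [(-1.09)·90 − (+0.16)·(-280)] / -82100 = +0.0006492
∂h/∂y = [(-150)·(+0.16) − (-245)·(-1.09)] / -82100 = +0.003545
Flow direction (−∇h) has components (-0.0006492 E, -0.003545 N).
Azimuth = atan2(E, N) = atan2(-0.0006492, -0.003545) = 190.4° ≈ 190°.

190°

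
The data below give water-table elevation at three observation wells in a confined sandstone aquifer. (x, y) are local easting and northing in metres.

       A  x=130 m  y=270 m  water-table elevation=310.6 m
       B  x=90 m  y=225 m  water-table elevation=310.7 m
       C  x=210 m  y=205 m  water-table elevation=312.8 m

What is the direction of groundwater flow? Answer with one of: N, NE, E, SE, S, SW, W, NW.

With h = a·x + b·y + c and A as origin, the differences give:
  (-40)·a + (-45)·b = +0.1
  80·a + (-65)·b = +2.2
Eliminate b (×(-65) and ×(-45), subtract): 6200·a = 92.50 → a = ∂h/∂x = +0.01492
Back-substitute: b = ∂h/∂y = -0.01548.
Flow = −∇h = (-0.01492 east, +0.01548 north), which points northwest.

NW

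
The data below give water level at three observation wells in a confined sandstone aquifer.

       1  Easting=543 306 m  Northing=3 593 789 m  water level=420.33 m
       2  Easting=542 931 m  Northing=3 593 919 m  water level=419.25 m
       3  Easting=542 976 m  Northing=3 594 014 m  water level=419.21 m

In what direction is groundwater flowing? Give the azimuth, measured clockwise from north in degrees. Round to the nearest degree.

303°

Differences from 1: to 2 (Δx, Δy, Δh) = (-375, 130, -1.08); to 3 = (-330, 225, -1.12).
Solve a·Δx + b·Δy = Δh: det = (-375)·225 − (-330)·130 = -41475.
∂h/∂x = [(-1.08)·225 − (-1.12)·130] / -41475 = +0.002348
∂h/∂y = [(-375)·(-1.12) − (-330)·(-1.08)] / -41475 = -0.001533
Flow direction (−∇h) has components (-0.002348 E, +0.001533 N).
Azimuth = atan2(E, N) = atan2(-0.002348, +0.001533) = 303.1° ≈ 303°.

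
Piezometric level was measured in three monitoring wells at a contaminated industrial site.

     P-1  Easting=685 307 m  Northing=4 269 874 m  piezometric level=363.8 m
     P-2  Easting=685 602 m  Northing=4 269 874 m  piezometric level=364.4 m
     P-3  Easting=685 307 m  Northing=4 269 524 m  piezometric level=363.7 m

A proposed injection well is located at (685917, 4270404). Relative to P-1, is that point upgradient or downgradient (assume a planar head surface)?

upgradient

∂h/∂x = (364.4 − 363.8) / (685602 − 685307) = +0.002034
∂h/∂y = (363.7 − 363.8) / (4269524 − 4269874) = +0.0002857
Head at (685917, 4270404) = 363.8 + (+0.002034)·(610) + (+0.0002857)·(530) = 365.19 m.
That is higher than the 363.8 m at P-1, so the point is upgradient.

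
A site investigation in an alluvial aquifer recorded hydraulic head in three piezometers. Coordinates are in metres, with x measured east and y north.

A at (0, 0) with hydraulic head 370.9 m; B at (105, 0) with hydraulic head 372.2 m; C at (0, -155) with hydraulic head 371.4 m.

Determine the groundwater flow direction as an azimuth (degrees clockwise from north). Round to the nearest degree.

285°

∂h/∂x = (372.2 − 370.9) / (105 − 0) = +0.01238
∂h/∂y = (371.4 − 370.9) / (-155 − 0) = -0.003226
Flow direction (−∇h) has components (-0.01238 E, +0.003226 N).
Azimuth = atan2(E, N) = atan2(-0.01238, +0.003226) = 284.6° ≈ 285°.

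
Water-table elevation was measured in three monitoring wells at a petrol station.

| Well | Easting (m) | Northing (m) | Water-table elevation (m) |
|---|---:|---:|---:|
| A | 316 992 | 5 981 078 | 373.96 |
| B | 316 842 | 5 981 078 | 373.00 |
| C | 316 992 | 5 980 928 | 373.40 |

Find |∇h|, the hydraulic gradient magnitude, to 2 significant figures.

∂h/∂x = (373.00 − 373.96) / (316842 − 316992) = +0.006400
∂h/∂y = (373.40 − 373.96) / (5980928 − 5981078) = +0.003733
|∇h| = √(0.006400² + 0.003733²) = 0.007409

0.0074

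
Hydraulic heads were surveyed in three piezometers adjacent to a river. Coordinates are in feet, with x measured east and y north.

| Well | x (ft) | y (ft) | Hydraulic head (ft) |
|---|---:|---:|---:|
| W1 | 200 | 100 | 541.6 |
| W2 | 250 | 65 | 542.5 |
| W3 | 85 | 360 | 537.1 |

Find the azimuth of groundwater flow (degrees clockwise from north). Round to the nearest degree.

With h = a·x + b·y + c and W1 as origin, the differences give:
  50·a + (-35)·b = +0.9
  (-115)·a + 260·b = -4.5
Eliminate b (×260 and ×(-35), subtract): 8975·a = 76.50 → a = ∂h/∂x = +0.008524
Back-substitute: b = ∂h/∂y = -0.01354.
Flow direction (−∇h) has components (-0.008524 E, +0.01354 N).
Azimuth = atan2(E, N) = atan2(-0.008524, +0.01354) = 327.8° ≈ 328°.

328°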